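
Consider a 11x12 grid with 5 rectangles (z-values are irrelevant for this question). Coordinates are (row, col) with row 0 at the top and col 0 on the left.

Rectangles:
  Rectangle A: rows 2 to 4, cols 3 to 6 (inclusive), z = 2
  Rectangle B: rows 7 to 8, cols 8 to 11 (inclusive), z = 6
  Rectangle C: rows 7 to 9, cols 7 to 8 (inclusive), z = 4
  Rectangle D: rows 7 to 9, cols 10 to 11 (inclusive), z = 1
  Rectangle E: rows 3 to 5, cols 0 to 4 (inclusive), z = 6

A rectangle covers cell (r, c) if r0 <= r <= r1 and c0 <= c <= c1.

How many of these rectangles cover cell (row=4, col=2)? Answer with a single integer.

Answer: 1

Derivation:
Check cell (4,2):
  A: rows 2-4 cols 3-6 -> outside (col miss)
  B: rows 7-8 cols 8-11 -> outside (row miss)
  C: rows 7-9 cols 7-8 -> outside (row miss)
  D: rows 7-9 cols 10-11 -> outside (row miss)
  E: rows 3-5 cols 0-4 -> covers
Count covering = 1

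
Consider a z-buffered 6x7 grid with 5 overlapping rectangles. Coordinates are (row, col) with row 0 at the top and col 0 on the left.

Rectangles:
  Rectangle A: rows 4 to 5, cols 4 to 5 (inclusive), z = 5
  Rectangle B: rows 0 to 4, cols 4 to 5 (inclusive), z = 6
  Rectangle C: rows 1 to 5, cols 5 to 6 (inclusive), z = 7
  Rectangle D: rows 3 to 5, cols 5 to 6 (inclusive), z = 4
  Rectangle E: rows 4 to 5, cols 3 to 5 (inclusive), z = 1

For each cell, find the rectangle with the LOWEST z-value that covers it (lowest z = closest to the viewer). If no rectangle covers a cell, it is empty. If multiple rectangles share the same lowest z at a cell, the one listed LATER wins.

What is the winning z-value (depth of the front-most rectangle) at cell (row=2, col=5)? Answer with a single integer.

Answer: 6

Derivation:
Check cell (2,5):
  A: rows 4-5 cols 4-5 -> outside (row miss)
  B: rows 0-4 cols 4-5 z=6 -> covers; best now B (z=6)
  C: rows 1-5 cols 5-6 z=7 -> covers; best now B (z=6)
  D: rows 3-5 cols 5-6 -> outside (row miss)
  E: rows 4-5 cols 3-5 -> outside (row miss)
Winner: B at z=6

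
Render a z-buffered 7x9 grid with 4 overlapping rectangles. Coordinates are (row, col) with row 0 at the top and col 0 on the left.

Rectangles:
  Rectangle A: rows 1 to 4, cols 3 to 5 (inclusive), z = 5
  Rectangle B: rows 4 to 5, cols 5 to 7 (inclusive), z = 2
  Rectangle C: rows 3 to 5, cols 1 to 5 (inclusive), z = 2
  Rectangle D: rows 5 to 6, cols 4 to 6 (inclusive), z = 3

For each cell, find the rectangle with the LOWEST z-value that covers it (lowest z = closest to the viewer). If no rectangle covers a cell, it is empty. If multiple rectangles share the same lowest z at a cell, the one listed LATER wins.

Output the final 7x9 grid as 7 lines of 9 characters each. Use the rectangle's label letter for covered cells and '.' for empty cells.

.........
...AAA...
...AAA...
.CCCCC...
.CCCCCBB.
.CCCCCBB.
....DDD..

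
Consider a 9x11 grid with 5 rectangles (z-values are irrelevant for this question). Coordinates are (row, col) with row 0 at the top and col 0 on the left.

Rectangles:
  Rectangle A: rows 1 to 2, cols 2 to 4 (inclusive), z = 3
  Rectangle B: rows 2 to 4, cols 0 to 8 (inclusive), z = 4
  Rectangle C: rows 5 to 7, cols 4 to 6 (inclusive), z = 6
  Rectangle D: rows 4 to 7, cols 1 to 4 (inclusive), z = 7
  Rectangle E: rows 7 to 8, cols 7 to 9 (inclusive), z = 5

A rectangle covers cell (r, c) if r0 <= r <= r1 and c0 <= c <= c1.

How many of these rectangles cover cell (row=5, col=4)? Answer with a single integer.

Check cell (5,4):
  A: rows 1-2 cols 2-4 -> outside (row miss)
  B: rows 2-4 cols 0-8 -> outside (row miss)
  C: rows 5-7 cols 4-6 -> covers
  D: rows 4-7 cols 1-4 -> covers
  E: rows 7-8 cols 7-9 -> outside (row miss)
Count covering = 2

Answer: 2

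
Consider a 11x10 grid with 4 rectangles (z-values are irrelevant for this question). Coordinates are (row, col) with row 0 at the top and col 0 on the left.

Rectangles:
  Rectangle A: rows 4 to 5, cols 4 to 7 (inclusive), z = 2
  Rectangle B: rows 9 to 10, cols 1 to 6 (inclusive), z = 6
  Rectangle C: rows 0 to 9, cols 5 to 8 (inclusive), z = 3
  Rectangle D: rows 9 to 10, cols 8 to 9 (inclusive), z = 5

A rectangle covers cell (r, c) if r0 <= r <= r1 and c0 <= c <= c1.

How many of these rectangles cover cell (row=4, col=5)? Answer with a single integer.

Answer: 2

Derivation:
Check cell (4,5):
  A: rows 4-5 cols 4-7 -> covers
  B: rows 9-10 cols 1-6 -> outside (row miss)
  C: rows 0-9 cols 5-8 -> covers
  D: rows 9-10 cols 8-9 -> outside (row miss)
Count covering = 2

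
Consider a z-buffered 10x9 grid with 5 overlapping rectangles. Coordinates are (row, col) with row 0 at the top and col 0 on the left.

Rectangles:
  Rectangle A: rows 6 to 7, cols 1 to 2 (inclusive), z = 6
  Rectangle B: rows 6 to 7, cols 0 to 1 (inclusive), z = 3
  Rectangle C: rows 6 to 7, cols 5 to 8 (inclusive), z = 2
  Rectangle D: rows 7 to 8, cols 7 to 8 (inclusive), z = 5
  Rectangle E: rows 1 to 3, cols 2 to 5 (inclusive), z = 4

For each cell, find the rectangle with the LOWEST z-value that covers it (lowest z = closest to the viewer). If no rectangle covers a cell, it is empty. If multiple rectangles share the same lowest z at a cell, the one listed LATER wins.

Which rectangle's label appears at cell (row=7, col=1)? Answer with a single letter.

Check cell (7,1):
  A: rows 6-7 cols 1-2 z=6 -> covers; best now A (z=6)
  B: rows 6-7 cols 0-1 z=3 -> covers; best now B (z=3)
  C: rows 6-7 cols 5-8 -> outside (col miss)
  D: rows 7-8 cols 7-8 -> outside (col miss)
  E: rows 1-3 cols 2-5 -> outside (row miss)
Winner: B at z=3

Answer: B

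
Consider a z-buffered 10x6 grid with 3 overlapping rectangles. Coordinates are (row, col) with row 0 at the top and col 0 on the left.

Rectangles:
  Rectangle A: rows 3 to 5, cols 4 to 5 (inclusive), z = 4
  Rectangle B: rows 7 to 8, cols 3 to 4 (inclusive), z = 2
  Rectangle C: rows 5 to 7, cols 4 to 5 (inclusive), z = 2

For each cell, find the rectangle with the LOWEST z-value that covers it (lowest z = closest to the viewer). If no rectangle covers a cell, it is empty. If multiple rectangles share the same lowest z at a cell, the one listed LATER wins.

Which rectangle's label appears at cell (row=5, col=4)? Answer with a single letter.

Answer: C

Derivation:
Check cell (5,4):
  A: rows 3-5 cols 4-5 z=4 -> covers; best now A (z=4)
  B: rows 7-8 cols 3-4 -> outside (row miss)
  C: rows 5-7 cols 4-5 z=2 -> covers; best now C (z=2)
Winner: C at z=2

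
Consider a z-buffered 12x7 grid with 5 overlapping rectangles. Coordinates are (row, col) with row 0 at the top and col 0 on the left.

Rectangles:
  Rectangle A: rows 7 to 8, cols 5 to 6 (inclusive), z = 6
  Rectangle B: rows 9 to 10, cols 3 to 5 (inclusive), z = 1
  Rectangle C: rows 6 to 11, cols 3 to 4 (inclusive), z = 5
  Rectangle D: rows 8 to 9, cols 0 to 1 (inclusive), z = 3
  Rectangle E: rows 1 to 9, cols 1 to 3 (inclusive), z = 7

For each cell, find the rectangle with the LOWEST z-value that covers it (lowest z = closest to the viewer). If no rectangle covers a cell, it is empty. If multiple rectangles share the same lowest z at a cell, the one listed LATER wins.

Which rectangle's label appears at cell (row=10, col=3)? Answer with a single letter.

Check cell (10,3):
  A: rows 7-8 cols 5-6 -> outside (row miss)
  B: rows 9-10 cols 3-5 z=1 -> covers; best now B (z=1)
  C: rows 6-11 cols 3-4 z=5 -> covers; best now B (z=1)
  D: rows 8-9 cols 0-1 -> outside (row miss)
  E: rows 1-9 cols 1-3 -> outside (row miss)
Winner: B at z=1

Answer: B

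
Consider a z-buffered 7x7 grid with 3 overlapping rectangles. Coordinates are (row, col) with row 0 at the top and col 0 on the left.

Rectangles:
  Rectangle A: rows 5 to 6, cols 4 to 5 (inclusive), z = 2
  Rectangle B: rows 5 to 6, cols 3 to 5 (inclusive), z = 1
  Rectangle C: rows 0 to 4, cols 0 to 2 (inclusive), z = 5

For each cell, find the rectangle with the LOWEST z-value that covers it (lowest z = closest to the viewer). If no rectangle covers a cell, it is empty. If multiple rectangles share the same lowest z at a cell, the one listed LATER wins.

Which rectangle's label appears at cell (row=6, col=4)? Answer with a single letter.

Answer: B

Derivation:
Check cell (6,4):
  A: rows 5-6 cols 4-5 z=2 -> covers; best now A (z=2)
  B: rows 5-6 cols 3-5 z=1 -> covers; best now B (z=1)
  C: rows 0-4 cols 0-2 -> outside (row miss)
Winner: B at z=1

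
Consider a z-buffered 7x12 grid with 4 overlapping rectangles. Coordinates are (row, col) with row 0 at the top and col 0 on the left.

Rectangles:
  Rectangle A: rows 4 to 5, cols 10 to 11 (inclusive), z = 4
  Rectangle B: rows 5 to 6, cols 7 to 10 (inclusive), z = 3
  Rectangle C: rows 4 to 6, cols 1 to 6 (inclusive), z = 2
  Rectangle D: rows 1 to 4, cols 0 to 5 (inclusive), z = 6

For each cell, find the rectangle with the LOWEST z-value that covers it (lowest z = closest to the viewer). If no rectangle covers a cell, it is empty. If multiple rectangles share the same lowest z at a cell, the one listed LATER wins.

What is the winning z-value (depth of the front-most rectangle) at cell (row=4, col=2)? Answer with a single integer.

Answer: 2

Derivation:
Check cell (4,2):
  A: rows 4-5 cols 10-11 -> outside (col miss)
  B: rows 5-6 cols 7-10 -> outside (row miss)
  C: rows 4-6 cols 1-6 z=2 -> covers; best now C (z=2)
  D: rows 1-4 cols 0-5 z=6 -> covers; best now C (z=2)
Winner: C at z=2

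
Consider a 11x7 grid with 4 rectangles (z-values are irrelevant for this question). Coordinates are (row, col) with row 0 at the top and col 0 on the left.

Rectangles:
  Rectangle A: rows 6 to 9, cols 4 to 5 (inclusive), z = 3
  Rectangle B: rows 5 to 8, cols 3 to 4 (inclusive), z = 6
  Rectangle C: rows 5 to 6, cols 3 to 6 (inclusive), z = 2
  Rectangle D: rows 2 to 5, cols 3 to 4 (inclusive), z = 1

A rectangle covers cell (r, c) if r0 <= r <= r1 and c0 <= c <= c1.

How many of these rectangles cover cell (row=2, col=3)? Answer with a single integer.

Answer: 1

Derivation:
Check cell (2,3):
  A: rows 6-9 cols 4-5 -> outside (row miss)
  B: rows 5-8 cols 3-4 -> outside (row miss)
  C: rows 5-6 cols 3-6 -> outside (row miss)
  D: rows 2-5 cols 3-4 -> covers
Count covering = 1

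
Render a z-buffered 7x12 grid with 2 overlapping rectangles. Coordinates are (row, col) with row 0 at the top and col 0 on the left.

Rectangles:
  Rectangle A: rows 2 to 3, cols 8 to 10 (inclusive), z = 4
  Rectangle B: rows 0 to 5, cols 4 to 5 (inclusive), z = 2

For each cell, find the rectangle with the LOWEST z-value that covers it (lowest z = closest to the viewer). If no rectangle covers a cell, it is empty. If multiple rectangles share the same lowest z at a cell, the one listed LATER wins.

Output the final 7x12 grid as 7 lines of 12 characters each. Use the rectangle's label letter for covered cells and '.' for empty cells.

....BB......
....BB......
....BB..AAA.
....BB..AAA.
....BB......
....BB......
............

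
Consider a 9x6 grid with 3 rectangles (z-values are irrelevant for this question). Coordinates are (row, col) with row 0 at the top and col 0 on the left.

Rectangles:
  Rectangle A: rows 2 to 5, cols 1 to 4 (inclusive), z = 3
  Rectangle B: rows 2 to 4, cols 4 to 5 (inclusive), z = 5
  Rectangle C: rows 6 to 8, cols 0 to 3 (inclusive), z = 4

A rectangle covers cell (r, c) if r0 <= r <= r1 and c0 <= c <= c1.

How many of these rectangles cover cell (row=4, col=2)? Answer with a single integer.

Check cell (4,2):
  A: rows 2-5 cols 1-4 -> covers
  B: rows 2-4 cols 4-5 -> outside (col miss)
  C: rows 6-8 cols 0-3 -> outside (row miss)
Count covering = 1

Answer: 1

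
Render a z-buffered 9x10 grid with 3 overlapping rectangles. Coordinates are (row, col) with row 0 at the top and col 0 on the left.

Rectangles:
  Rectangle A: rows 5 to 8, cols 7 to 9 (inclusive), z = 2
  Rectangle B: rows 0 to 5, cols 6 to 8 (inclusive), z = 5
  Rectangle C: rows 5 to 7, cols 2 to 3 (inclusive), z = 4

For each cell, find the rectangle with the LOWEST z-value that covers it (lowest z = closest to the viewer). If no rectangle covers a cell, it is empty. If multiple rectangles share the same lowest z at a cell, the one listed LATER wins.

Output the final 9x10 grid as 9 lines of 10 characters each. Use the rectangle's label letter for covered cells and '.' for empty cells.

......BBB.
......BBB.
......BBB.
......BBB.
......BBB.
..CC..BAAA
..CC...AAA
..CC...AAA
.......AAA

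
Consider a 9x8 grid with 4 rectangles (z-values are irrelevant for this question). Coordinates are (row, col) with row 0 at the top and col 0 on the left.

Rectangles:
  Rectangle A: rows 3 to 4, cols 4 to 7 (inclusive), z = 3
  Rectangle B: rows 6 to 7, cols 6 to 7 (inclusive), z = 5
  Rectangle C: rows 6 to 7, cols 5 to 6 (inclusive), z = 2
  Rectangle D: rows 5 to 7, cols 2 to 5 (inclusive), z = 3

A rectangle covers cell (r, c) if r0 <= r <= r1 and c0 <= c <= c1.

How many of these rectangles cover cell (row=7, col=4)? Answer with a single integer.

Answer: 1

Derivation:
Check cell (7,4):
  A: rows 3-4 cols 4-7 -> outside (row miss)
  B: rows 6-7 cols 6-7 -> outside (col miss)
  C: rows 6-7 cols 5-6 -> outside (col miss)
  D: rows 5-7 cols 2-5 -> covers
Count covering = 1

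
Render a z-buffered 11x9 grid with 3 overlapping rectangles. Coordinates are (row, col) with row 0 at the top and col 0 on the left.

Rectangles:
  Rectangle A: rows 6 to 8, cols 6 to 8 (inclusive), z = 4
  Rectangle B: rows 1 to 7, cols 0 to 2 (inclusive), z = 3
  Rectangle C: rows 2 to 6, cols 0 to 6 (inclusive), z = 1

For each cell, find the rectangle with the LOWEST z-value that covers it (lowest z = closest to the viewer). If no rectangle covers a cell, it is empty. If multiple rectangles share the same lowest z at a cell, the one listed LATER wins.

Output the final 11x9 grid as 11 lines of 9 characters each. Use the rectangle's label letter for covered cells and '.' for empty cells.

.........
BBB......
CCCCCCC..
CCCCCCC..
CCCCCCC..
CCCCCCC..
CCCCCCCAA
BBB...AAA
......AAA
.........
.........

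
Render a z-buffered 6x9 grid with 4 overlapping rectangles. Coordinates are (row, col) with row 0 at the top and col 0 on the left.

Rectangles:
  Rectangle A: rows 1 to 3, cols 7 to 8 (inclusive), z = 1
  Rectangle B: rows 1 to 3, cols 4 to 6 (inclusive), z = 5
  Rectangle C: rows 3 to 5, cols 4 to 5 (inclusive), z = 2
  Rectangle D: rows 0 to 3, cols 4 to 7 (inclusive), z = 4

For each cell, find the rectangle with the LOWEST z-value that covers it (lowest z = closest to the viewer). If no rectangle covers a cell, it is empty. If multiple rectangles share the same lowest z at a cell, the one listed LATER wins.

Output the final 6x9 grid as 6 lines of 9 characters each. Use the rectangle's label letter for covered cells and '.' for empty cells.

....DDDD.
....DDDAA
....DDDAA
....CCDAA
....CC...
....CC...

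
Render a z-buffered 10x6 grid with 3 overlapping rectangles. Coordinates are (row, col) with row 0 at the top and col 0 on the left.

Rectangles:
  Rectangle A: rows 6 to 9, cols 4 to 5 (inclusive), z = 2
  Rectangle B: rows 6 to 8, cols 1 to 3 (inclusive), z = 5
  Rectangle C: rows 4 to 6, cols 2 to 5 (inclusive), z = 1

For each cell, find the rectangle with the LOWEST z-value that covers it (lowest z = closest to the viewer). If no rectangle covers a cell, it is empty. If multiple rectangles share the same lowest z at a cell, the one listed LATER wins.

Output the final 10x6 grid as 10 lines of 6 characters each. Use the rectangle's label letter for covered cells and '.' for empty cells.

......
......
......
......
..CCCC
..CCCC
.BCCCC
.BBBAA
.BBBAA
....AA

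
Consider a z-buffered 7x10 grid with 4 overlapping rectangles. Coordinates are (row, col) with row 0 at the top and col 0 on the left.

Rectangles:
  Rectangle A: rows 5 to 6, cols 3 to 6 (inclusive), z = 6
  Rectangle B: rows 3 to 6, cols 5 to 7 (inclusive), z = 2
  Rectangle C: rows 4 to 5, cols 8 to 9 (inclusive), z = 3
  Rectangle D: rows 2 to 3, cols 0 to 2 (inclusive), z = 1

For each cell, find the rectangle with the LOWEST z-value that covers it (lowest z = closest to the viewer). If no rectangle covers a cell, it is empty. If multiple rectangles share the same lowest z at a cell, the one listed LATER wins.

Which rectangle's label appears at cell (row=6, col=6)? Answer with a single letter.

Check cell (6,6):
  A: rows 5-6 cols 3-6 z=6 -> covers; best now A (z=6)
  B: rows 3-6 cols 5-7 z=2 -> covers; best now B (z=2)
  C: rows 4-5 cols 8-9 -> outside (row miss)
  D: rows 2-3 cols 0-2 -> outside (row miss)
Winner: B at z=2

Answer: B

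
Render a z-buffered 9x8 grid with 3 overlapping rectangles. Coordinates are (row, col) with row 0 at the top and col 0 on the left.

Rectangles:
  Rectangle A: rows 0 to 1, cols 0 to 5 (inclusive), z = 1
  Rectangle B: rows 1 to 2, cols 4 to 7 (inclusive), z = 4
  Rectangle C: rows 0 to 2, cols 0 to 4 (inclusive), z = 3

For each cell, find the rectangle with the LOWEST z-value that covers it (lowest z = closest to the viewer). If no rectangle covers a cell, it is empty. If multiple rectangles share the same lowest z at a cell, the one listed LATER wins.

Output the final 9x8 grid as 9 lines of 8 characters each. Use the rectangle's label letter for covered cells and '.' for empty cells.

AAAAAA..
AAAAAABB
CCCCCBBB
........
........
........
........
........
........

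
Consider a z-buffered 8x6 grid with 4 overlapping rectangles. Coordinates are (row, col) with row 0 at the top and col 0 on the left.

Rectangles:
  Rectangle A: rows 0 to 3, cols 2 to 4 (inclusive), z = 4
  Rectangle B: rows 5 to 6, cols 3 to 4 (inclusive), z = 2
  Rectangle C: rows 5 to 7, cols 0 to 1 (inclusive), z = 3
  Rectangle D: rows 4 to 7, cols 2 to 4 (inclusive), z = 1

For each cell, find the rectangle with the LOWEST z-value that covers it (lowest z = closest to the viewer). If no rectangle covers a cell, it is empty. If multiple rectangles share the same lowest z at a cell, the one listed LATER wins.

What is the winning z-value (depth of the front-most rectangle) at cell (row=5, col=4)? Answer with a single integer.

Answer: 1

Derivation:
Check cell (5,4):
  A: rows 0-3 cols 2-4 -> outside (row miss)
  B: rows 5-6 cols 3-4 z=2 -> covers; best now B (z=2)
  C: rows 5-7 cols 0-1 -> outside (col miss)
  D: rows 4-7 cols 2-4 z=1 -> covers; best now D (z=1)
Winner: D at z=1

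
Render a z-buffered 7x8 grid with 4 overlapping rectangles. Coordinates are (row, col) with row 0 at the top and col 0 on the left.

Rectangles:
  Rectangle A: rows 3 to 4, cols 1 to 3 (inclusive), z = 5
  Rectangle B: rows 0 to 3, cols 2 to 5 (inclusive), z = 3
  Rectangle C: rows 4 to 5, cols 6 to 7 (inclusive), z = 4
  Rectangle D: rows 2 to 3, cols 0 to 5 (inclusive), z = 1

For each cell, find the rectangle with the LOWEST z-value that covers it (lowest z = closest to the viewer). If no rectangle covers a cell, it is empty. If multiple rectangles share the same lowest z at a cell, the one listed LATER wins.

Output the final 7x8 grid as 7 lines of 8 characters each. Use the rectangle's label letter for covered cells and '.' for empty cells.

..BBBB..
..BBBB..
DDDDDD..
DDDDDD..
.AAA..CC
......CC
........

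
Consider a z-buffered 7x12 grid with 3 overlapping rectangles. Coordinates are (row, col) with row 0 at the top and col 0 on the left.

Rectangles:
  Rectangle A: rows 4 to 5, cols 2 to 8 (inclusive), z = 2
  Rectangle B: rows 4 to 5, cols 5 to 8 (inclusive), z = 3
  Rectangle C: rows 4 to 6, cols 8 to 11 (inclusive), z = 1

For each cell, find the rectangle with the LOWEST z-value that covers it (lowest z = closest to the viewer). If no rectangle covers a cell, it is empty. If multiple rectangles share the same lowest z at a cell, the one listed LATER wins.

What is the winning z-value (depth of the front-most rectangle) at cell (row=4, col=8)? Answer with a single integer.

Check cell (4,8):
  A: rows 4-5 cols 2-8 z=2 -> covers; best now A (z=2)
  B: rows 4-5 cols 5-8 z=3 -> covers; best now A (z=2)
  C: rows 4-6 cols 8-11 z=1 -> covers; best now C (z=1)
Winner: C at z=1

Answer: 1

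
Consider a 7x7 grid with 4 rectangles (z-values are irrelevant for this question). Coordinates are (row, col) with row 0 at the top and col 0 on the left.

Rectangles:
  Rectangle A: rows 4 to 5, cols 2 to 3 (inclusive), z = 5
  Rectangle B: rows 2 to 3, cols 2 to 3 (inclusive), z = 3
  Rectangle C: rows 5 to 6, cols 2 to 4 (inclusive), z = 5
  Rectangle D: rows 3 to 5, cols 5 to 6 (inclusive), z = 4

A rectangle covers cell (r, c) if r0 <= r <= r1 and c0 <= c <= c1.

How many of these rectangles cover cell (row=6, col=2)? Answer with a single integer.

Answer: 1

Derivation:
Check cell (6,2):
  A: rows 4-5 cols 2-3 -> outside (row miss)
  B: rows 2-3 cols 2-3 -> outside (row miss)
  C: rows 5-6 cols 2-4 -> covers
  D: rows 3-5 cols 5-6 -> outside (row miss)
Count covering = 1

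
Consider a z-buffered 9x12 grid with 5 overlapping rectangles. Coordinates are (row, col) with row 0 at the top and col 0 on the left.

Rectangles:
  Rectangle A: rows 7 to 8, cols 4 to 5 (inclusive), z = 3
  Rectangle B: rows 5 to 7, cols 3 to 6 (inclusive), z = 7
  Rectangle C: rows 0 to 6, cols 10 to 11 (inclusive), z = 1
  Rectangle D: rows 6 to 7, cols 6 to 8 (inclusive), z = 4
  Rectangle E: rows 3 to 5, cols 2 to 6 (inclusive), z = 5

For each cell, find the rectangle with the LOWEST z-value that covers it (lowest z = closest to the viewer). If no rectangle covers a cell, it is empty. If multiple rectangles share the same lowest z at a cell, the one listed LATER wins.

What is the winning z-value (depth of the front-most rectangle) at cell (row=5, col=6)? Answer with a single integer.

Check cell (5,6):
  A: rows 7-8 cols 4-5 -> outside (row miss)
  B: rows 5-7 cols 3-6 z=7 -> covers; best now B (z=7)
  C: rows 0-6 cols 10-11 -> outside (col miss)
  D: rows 6-7 cols 6-8 -> outside (row miss)
  E: rows 3-5 cols 2-6 z=5 -> covers; best now E (z=5)
Winner: E at z=5

Answer: 5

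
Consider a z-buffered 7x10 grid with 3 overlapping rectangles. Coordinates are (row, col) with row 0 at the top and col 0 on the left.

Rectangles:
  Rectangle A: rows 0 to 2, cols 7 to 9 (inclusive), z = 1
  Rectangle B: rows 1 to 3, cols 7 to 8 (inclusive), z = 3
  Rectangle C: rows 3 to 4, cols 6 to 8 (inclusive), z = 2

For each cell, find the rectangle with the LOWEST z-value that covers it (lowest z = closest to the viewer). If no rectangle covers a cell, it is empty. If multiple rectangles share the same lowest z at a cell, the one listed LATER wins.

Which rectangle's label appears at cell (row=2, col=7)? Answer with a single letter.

Answer: A

Derivation:
Check cell (2,7):
  A: rows 0-2 cols 7-9 z=1 -> covers; best now A (z=1)
  B: rows 1-3 cols 7-8 z=3 -> covers; best now A (z=1)
  C: rows 3-4 cols 6-8 -> outside (row miss)
Winner: A at z=1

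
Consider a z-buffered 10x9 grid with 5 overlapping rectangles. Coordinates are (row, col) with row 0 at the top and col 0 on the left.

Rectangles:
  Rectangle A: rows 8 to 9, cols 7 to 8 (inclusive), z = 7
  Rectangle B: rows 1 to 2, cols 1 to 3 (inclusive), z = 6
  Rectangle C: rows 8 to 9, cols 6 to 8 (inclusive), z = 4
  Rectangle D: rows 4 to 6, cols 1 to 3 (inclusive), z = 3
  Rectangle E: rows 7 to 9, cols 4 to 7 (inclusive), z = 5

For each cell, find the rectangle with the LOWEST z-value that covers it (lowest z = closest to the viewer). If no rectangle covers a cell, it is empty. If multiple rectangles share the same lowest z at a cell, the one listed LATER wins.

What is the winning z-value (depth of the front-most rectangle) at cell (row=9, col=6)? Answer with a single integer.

Answer: 4

Derivation:
Check cell (9,6):
  A: rows 8-9 cols 7-8 -> outside (col miss)
  B: rows 1-2 cols 1-3 -> outside (row miss)
  C: rows 8-9 cols 6-8 z=4 -> covers; best now C (z=4)
  D: rows 4-6 cols 1-3 -> outside (row miss)
  E: rows 7-9 cols 4-7 z=5 -> covers; best now C (z=4)
Winner: C at z=4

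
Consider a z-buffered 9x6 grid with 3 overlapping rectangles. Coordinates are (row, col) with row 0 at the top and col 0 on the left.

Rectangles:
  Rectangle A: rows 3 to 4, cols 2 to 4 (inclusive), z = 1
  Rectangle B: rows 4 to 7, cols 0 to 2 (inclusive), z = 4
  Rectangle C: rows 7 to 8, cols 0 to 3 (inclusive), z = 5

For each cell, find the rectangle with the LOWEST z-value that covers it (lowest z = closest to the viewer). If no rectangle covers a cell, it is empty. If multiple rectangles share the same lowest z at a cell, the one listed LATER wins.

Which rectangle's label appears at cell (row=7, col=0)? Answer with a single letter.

Check cell (7,0):
  A: rows 3-4 cols 2-4 -> outside (row miss)
  B: rows 4-7 cols 0-2 z=4 -> covers; best now B (z=4)
  C: rows 7-8 cols 0-3 z=5 -> covers; best now B (z=4)
Winner: B at z=4

Answer: B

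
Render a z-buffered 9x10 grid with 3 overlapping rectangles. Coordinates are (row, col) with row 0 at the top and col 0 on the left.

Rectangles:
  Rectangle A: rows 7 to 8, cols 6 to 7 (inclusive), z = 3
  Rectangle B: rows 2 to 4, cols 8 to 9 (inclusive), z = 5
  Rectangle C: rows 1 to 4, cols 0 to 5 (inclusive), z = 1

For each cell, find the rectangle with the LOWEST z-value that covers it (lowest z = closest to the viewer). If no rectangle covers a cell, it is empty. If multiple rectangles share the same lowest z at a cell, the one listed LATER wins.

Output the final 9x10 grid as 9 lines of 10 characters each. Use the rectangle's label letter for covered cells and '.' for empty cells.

..........
CCCCCC....
CCCCCC..BB
CCCCCC..BB
CCCCCC..BB
..........
..........
......AA..
......AA..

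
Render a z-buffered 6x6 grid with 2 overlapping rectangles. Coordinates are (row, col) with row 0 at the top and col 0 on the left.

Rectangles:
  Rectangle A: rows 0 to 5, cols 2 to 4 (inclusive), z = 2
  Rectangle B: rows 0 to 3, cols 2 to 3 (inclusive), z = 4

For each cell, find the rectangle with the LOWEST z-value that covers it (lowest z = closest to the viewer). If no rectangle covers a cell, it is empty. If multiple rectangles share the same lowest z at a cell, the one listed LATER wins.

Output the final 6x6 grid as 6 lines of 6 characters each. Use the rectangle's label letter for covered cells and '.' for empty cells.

..AAA.
..AAA.
..AAA.
..AAA.
..AAA.
..AAA.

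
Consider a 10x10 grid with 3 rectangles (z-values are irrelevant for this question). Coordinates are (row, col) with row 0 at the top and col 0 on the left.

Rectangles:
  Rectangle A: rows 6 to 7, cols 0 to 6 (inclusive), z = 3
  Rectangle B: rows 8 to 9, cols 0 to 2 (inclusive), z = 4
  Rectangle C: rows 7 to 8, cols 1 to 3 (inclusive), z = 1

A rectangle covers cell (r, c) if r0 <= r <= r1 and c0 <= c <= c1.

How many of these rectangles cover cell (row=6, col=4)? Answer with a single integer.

Check cell (6,4):
  A: rows 6-7 cols 0-6 -> covers
  B: rows 8-9 cols 0-2 -> outside (row miss)
  C: rows 7-8 cols 1-3 -> outside (row miss)
Count covering = 1

Answer: 1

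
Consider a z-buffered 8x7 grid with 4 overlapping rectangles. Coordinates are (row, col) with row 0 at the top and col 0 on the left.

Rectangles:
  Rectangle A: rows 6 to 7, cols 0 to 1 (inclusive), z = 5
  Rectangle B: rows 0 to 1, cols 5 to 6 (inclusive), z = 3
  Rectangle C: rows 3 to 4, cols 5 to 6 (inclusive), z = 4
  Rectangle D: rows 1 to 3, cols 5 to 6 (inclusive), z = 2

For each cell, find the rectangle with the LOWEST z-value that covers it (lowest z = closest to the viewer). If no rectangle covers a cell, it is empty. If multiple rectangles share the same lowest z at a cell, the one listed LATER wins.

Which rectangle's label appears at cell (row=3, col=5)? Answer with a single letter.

Answer: D

Derivation:
Check cell (3,5):
  A: rows 6-7 cols 0-1 -> outside (row miss)
  B: rows 0-1 cols 5-6 -> outside (row miss)
  C: rows 3-4 cols 5-6 z=4 -> covers; best now C (z=4)
  D: rows 1-3 cols 5-6 z=2 -> covers; best now D (z=2)
Winner: D at z=2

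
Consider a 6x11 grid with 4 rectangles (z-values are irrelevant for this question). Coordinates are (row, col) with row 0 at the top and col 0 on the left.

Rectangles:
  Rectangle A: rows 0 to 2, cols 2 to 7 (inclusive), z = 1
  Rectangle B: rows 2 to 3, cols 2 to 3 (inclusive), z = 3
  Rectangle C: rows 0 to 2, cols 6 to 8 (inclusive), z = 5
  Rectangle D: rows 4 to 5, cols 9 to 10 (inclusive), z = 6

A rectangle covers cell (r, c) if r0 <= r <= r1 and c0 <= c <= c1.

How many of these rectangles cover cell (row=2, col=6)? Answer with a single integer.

Check cell (2,6):
  A: rows 0-2 cols 2-7 -> covers
  B: rows 2-3 cols 2-3 -> outside (col miss)
  C: rows 0-2 cols 6-8 -> covers
  D: rows 4-5 cols 9-10 -> outside (row miss)
Count covering = 2

Answer: 2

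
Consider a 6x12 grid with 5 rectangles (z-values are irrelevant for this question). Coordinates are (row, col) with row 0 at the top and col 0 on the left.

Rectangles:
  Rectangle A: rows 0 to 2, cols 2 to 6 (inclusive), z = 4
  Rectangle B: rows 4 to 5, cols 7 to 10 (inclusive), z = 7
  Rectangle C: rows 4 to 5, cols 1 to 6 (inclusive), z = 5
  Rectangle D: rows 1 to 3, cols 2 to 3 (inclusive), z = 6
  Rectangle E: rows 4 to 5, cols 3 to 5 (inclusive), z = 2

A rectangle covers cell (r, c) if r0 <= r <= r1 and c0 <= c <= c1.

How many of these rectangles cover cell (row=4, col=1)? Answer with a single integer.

Answer: 1

Derivation:
Check cell (4,1):
  A: rows 0-2 cols 2-6 -> outside (row miss)
  B: rows 4-5 cols 7-10 -> outside (col miss)
  C: rows 4-5 cols 1-6 -> covers
  D: rows 1-3 cols 2-3 -> outside (row miss)
  E: rows 4-5 cols 3-5 -> outside (col miss)
Count covering = 1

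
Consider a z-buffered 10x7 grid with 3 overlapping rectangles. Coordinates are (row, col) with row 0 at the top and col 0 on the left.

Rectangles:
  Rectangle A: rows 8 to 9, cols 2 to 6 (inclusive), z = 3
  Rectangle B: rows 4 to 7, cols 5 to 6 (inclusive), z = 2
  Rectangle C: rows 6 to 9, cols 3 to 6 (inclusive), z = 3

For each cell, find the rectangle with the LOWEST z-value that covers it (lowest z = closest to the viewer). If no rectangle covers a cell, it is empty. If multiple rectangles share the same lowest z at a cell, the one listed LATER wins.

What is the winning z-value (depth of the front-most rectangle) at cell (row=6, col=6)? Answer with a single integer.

Answer: 2

Derivation:
Check cell (6,6):
  A: rows 8-9 cols 2-6 -> outside (row miss)
  B: rows 4-7 cols 5-6 z=2 -> covers; best now B (z=2)
  C: rows 6-9 cols 3-6 z=3 -> covers; best now B (z=2)
Winner: B at z=2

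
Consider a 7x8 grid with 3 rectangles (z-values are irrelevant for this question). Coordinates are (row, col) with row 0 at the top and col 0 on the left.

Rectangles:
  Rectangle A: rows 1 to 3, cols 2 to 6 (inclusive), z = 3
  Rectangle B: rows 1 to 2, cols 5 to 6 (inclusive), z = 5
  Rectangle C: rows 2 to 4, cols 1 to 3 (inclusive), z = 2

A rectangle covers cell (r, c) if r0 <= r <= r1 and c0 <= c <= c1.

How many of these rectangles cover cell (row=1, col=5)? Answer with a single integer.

Answer: 2

Derivation:
Check cell (1,5):
  A: rows 1-3 cols 2-6 -> covers
  B: rows 1-2 cols 5-6 -> covers
  C: rows 2-4 cols 1-3 -> outside (row miss)
Count covering = 2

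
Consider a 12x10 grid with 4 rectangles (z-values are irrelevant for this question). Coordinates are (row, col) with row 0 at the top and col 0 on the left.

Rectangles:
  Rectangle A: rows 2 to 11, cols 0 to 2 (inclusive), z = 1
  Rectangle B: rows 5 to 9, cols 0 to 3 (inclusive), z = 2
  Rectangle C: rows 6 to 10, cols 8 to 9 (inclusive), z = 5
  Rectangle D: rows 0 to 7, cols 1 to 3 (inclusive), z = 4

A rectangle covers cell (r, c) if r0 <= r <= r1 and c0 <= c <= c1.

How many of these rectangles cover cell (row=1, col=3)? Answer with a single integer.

Answer: 1

Derivation:
Check cell (1,3):
  A: rows 2-11 cols 0-2 -> outside (row miss)
  B: rows 5-9 cols 0-3 -> outside (row miss)
  C: rows 6-10 cols 8-9 -> outside (row miss)
  D: rows 0-7 cols 1-3 -> covers
Count covering = 1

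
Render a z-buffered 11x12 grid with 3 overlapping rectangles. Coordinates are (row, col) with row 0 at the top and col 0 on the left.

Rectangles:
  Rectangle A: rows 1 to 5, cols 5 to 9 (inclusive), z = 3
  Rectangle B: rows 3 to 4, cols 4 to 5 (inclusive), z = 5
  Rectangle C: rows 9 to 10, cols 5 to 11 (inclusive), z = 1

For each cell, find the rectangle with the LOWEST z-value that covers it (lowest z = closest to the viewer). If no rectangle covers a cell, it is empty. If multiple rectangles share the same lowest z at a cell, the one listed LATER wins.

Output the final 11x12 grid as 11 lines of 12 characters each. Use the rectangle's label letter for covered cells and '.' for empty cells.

............
.....AAAAA..
.....AAAAA..
....BAAAAA..
....BAAAAA..
.....AAAAA..
............
............
............
.....CCCCCCC
.....CCCCCCC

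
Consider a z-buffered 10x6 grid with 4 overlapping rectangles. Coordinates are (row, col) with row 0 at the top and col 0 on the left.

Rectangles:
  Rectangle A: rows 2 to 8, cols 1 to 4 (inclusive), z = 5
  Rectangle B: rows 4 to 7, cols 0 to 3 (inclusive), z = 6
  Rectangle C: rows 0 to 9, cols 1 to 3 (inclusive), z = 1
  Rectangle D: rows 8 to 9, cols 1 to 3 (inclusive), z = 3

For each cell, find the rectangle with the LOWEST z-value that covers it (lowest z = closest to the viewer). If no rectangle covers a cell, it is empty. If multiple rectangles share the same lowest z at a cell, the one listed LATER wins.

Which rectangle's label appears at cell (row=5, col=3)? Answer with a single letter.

Check cell (5,3):
  A: rows 2-8 cols 1-4 z=5 -> covers; best now A (z=5)
  B: rows 4-7 cols 0-3 z=6 -> covers; best now A (z=5)
  C: rows 0-9 cols 1-3 z=1 -> covers; best now C (z=1)
  D: rows 8-9 cols 1-3 -> outside (row miss)
Winner: C at z=1

Answer: C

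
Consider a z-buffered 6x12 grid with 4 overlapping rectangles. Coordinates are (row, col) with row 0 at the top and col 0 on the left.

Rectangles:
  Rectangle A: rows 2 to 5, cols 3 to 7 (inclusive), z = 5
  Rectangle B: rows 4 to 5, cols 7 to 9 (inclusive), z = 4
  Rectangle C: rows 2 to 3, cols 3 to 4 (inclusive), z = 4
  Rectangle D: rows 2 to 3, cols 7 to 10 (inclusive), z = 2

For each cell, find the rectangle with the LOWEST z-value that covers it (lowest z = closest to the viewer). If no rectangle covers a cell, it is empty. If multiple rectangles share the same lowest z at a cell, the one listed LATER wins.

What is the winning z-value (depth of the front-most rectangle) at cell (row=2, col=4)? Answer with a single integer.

Check cell (2,4):
  A: rows 2-5 cols 3-7 z=5 -> covers; best now A (z=5)
  B: rows 4-5 cols 7-9 -> outside (row miss)
  C: rows 2-3 cols 3-4 z=4 -> covers; best now C (z=4)
  D: rows 2-3 cols 7-10 -> outside (col miss)
Winner: C at z=4

Answer: 4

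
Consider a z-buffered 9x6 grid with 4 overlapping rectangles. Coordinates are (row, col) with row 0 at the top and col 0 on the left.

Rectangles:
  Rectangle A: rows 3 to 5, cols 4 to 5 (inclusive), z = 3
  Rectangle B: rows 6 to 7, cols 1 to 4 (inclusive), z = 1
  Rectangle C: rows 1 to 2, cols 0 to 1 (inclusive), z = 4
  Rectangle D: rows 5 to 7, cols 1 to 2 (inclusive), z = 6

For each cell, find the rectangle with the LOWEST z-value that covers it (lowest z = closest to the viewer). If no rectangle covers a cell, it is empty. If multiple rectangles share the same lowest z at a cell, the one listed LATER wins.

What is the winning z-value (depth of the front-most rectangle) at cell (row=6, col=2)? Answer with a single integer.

Check cell (6,2):
  A: rows 3-5 cols 4-5 -> outside (row miss)
  B: rows 6-7 cols 1-4 z=1 -> covers; best now B (z=1)
  C: rows 1-2 cols 0-1 -> outside (row miss)
  D: rows 5-7 cols 1-2 z=6 -> covers; best now B (z=1)
Winner: B at z=1

Answer: 1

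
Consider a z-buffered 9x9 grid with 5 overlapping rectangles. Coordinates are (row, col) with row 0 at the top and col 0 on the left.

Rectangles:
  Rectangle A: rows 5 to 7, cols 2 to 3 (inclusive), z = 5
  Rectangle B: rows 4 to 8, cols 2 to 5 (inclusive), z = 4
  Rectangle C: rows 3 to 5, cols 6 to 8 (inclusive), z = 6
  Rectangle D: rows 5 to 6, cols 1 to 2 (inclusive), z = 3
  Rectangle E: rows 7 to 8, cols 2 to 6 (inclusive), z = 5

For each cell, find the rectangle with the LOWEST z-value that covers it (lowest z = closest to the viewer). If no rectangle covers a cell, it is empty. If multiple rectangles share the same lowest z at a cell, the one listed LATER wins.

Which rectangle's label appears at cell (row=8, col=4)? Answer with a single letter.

Answer: B

Derivation:
Check cell (8,4):
  A: rows 5-7 cols 2-3 -> outside (row miss)
  B: rows 4-8 cols 2-5 z=4 -> covers; best now B (z=4)
  C: rows 3-5 cols 6-8 -> outside (row miss)
  D: rows 5-6 cols 1-2 -> outside (row miss)
  E: rows 7-8 cols 2-6 z=5 -> covers; best now B (z=4)
Winner: B at z=4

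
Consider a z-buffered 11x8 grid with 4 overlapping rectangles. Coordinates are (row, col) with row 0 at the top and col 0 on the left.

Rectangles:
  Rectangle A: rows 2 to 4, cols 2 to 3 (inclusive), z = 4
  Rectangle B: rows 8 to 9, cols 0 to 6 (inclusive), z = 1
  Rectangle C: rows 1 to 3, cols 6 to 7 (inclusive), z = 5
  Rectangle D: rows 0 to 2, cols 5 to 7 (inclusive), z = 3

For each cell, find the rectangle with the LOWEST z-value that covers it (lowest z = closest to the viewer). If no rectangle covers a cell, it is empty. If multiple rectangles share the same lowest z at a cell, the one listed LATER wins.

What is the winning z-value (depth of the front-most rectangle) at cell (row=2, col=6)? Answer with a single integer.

Answer: 3

Derivation:
Check cell (2,6):
  A: rows 2-4 cols 2-3 -> outside (col miss)
  B: rows 8-9 cols 0-6 -> outside (row miss)
  C: rows 1-3 cols 6-7 z=5 -> covers; best now C (z=5)
  D: rows 0-2 cols 5-7 z=3 -> covers; best now D (z=3)
Winner: D at z=3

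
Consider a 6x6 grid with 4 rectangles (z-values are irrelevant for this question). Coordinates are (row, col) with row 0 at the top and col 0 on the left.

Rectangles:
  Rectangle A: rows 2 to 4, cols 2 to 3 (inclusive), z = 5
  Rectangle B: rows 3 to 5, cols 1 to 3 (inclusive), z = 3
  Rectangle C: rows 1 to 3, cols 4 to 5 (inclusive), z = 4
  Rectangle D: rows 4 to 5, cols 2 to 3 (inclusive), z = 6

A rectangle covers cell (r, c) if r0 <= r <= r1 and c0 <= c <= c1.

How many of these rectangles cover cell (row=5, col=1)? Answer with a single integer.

Answer: 1

Derivation:
Check cell (5,1):
  A: rows 2-4 cols 2-3 -> outside (row miss)
  B: rows 3-5 cols 1-3 -> covers
  C: rows 1-3 cols 4-5 -> outside (row miss)
  D: rows 4-5 cols 2-3 -> outside (col miss)
Count covering = 1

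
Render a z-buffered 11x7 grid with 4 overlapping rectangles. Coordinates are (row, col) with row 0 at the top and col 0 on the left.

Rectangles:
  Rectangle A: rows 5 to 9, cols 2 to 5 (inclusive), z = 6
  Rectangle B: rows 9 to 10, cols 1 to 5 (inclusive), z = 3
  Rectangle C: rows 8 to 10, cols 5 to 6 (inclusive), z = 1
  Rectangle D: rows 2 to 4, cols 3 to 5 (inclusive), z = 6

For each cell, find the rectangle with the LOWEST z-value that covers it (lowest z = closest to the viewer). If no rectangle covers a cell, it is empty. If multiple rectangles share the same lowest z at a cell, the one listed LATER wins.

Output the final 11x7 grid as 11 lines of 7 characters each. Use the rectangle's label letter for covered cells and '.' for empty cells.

.......
.......
...DDD.
...DDD.
...DDD.
..AAAA.
..AAAA.
..AAAA.
..AAACC
.BBBBCC
.BBBBCC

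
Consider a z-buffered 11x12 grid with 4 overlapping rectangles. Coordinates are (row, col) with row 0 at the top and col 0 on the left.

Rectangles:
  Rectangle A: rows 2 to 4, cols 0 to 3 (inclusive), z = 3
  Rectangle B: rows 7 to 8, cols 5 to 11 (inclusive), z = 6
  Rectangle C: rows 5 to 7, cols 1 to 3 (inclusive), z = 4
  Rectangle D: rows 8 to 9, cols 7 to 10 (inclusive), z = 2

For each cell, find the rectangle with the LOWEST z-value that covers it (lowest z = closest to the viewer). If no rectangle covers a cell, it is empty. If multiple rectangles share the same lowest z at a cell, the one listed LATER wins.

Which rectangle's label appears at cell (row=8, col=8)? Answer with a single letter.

Check cell (8,8):
  A: rows 2-4 cols 0-3 -> outside (row miss)
  B: rows 7-8 cols 5-11 z=6 -> covers; best now B (z=6)
  C: rows 5-7 cols 1-3 -> outside (row miss)
  D: rows 8-9 cols 7-10 z=2 -> covers; best now D (z=2)
Winner: D at z=2

Answer: D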